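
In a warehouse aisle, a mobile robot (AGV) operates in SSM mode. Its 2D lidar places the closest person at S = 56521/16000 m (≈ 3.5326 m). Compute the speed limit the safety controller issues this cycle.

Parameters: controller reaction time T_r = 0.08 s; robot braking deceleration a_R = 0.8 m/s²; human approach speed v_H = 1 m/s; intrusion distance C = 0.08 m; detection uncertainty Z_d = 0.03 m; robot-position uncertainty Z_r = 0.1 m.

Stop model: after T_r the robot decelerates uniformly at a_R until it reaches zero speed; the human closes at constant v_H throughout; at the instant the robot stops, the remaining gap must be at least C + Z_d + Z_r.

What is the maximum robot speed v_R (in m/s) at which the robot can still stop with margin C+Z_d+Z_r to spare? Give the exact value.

v_R_max = 29/20 m/s = 1.4500 m/s

at the boundary: (5/8)·v² + (133/100)·v + (-51881/16000) = 0
  disc = (133/100)² − 4·(5/8)·(-51881/16000) = 1580049/160000 ; √disc = 1257/400
  v_R = (−(133/100) + 1257/400) / (2·(5/8)) = 29/20 m/s
check:
stop time T_s = (29/20)/(4/5) = 1.8125 s
robot covers v_R·T_r = 1.4500·0.0800 = 0.1160 m before braking
robot covers 1.4500·1.8125 − ½·0.8000·1.8125² = 1.3141 m while stopping
human over T_r+T_s: 1.0000·(0.0800+1.8125) = 1.8925 m
margins: 0.0800+0.0300+0.1000 = 0.2100 m
sum ≈ 0.1160+1.3141+1.8925+0.2100 ≈ 3.5326 m = S ✓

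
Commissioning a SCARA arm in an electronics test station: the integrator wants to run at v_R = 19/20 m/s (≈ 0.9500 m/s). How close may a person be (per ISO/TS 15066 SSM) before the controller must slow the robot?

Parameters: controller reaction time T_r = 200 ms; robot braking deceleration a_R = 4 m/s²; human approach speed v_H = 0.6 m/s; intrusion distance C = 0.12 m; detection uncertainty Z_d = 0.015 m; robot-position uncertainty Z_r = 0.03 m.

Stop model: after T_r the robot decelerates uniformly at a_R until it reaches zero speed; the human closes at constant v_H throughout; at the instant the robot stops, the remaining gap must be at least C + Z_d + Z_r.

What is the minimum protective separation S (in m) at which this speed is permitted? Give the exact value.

S_min = 2337/3200 m = 0.7303 m

braking lasts T_s = (19/20)/4 = 0.2375 s
reaction-phase robot travel = 0.9500·0.2000 = 0.1900 m
robot covers 0.9500·0.2375 − ½·4.0000·0.2375² = 0.1128 m while stopping
human closes 0.6000·0.4375 = 0.2625 m
residual clearance needed = 0.1200+0.0150+0.0300 = 0.1650 m
S_min ≈ 0.1900+0.1128+0.2625+0.1650  ⇒  S_min = 2337/3200 m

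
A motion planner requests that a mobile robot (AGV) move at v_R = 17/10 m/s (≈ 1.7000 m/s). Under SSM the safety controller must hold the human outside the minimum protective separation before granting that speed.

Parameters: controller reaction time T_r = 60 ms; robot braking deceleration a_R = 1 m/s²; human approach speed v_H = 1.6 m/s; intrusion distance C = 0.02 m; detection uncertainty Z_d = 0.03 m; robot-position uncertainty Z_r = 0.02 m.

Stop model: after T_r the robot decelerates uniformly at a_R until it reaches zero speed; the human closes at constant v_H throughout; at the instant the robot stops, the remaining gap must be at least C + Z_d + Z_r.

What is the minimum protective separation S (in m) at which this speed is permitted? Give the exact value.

stop time T_s = (17/10)/1 = 1.7000 s
reaction-phase robot travel = 1.7000·0.0600 = 0.1020 m
braking distance = 1.7000²/(2·1.0000) = 1.4450 m
person approaches 1.6000·(0.0600+1.7000) = 2.8160 m
residual clearance needed = 0.0200+0.0300+0.0200 = 0.0700 m
S_min ≈ 0.1020+1.4450+2.8160+0.0700  ⇒  S_min = 4433/1000 m

S_min = 4433/1000 m = 4.4330 m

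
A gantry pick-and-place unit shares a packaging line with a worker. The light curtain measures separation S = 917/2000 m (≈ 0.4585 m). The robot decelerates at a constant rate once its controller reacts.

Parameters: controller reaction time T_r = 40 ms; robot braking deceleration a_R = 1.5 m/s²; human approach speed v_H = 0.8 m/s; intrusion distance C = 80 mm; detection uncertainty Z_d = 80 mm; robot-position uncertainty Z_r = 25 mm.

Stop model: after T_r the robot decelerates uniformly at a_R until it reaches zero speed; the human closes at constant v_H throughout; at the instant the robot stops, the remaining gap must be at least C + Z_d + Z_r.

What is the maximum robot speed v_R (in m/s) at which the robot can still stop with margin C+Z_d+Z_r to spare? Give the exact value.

v_R_max = 7/20 m/s = 0.3500 m/s

quadratic (1/3)·v² + (43/75)·v + (-483/2000) = 0
  disc = (43/75)² − 4·(1/3)·(-483/2000) = 14641/22500 ; √disc = 121/150
  v_R = (−(43/75) + 121/150) / (2·(1/3)) = 7/20 m/s
check:
braking lasts T_s = (7/20)/(3/2) = 0.2333 s
robot covers v_R·T_r = 0.3500·0.0400 = 0.0140 m before braking
robot covers 0.3500·0.2333 − ½·1.5000·0.2333² = 0.0408 m while stopping
human closes 0.8000·0.2733 = 0.2187 m
margins: 0.0800+0.0800+0.0250 = 0.1850 m
sum ≈ 0.0140+0.0408+0.2187+0.1850 ≈ 0.4585 m = S ✓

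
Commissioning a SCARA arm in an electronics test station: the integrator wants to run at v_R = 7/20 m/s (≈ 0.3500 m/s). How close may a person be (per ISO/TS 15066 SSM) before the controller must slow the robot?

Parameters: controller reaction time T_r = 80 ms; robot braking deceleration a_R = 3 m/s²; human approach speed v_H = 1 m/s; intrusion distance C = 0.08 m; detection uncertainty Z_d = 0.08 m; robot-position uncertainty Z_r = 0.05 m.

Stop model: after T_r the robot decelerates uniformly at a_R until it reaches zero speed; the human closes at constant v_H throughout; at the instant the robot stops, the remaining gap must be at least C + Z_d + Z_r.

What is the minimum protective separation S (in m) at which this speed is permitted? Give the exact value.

S_min = 5461/12000 m = 0.4551 m

stop time T_s = (7/20)/3 = 0.1167 s
robot covers v_R·T_r = 0.3500·0.0800 = 0.0280 m before braking
robot under decel: 0.3500²/(2·3.0000) = 0.0204 m
person approaches 1.0000·(0.0800+0.1167) = 0.1967 m
margins: 0.0800+0.0800+0.0500 = 0.2100 m
S_min ≈ 0.0280+0.0204+0.1967+0.2100  ⇒  S_min = 5461/12000 m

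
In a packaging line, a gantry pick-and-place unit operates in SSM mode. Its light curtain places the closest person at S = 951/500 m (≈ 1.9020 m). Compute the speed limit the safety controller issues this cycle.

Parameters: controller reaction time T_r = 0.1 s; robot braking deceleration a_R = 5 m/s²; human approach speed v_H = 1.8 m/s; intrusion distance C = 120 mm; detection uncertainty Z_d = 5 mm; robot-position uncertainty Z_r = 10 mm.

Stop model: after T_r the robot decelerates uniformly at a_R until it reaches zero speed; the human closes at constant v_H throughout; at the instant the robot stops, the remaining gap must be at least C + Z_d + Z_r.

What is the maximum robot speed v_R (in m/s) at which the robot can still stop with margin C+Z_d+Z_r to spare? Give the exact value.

v_R_max = 23/10 m/s = 2.3000 m/s

collect terms ⇒ (1/10)·v_R² + (23/50)·v_R + (-1587/1000) = 0
  disc = (23/50)² − 4·(1/10)·(-1587/1000) = 529/625 ; √disc = 23/25
  v_R = (−(23/50) + 23/25) / (2·(1/10)) = 23/10 m/s
check:
T_s = v_R/a_R = (23/10)/5 = 0.4600 s
reaction-phase robot travel = 2.3000·0.1000 = 0.2300 m
braking distance = 2.3000²/(2·5.0000) = 0.5290 m
human closes 1.8000·0.5600 = 1.0080 m
residual clearance needed = 0.1200+0.0050+0.0100 = 0.1350 m
sum ≈ 0.2300+0.5290+1.0080+0.1350 ≈ 1.9020 m = S ✓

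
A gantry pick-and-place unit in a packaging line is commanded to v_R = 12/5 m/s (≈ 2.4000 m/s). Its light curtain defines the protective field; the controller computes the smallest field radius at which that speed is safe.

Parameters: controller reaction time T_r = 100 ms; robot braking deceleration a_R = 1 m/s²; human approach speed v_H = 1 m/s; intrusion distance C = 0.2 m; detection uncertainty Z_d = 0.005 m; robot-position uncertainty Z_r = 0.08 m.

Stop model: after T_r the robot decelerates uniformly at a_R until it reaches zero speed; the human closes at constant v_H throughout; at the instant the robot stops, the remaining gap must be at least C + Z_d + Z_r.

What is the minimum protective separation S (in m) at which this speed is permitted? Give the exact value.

stop time T_s = (12/5)/1 = 2.4000 s
robot covers v_R·T_r = 2.4000·0.1000 = 0.2400 m before braking
robot under decel: 2.4000²/(2·1.0000) = 2.8800 m
person approaches 1.0000·(0.1000+2.4000) = 2.5000 m
margins: 0.2000+0.0050+0.0800 = 0.2850 m
S_min ≈ 0.2400+2.8800+2.5000+0.2850  ⇒  S_min = 1181/200 m

S_min = 1181/200 m = 5.9050 m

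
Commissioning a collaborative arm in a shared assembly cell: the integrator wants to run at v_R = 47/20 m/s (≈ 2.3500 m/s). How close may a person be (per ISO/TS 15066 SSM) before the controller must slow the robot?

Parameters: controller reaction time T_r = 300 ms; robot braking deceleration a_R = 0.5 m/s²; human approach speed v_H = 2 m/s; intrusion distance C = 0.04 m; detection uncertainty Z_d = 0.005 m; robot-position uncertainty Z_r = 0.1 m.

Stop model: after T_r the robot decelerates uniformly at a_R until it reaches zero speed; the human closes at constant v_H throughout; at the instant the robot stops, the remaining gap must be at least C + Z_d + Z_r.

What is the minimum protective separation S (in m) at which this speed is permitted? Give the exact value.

stop time T_s = (47/20)/(1/2) = 4.7000 s
robot in T_r: 2.3500·0.3000 = 0.7050 m
robot under decel: 2.3500²/(2·0.5000) = 5.5225 m
human over T_r+T_s: 2.0000·(0.3000+4.7000) = 10.0000 m
C+Z_d+Z_r = 0.0400+0.0050+0.1000 = 0.1450 m
S_min ≈ 0.7050+5.5225+10.0000+0.1450  ⇒  S_min = 6549/400 m

S_min = 6549/400 m = 16.3725 m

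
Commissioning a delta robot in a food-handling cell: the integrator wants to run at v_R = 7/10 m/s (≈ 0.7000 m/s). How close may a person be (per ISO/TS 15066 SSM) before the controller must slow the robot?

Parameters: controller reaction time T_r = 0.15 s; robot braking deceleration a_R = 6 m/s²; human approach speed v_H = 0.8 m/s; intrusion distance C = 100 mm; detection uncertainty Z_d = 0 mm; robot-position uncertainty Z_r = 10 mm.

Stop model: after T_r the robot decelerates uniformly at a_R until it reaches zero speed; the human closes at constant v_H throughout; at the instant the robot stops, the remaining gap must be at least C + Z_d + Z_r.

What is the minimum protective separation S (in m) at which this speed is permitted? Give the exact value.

S_min = 563/1200 m = 0.4692 m

braking lasts T_s = (7/10)/6 = 0.1167 s
reaction-phase robot travel = 0.7000·0.1500 = 0.1050 m
braking distance = 0.7000²/(2·6.0000) = 0.0408 m
person approaches 0.8000·(0.1500+0.1167) = 0.2133 m
margins: 0.1000+0.0000+0.0100 = 0.1100 m
S_min ≈ 0.1050+0.0408+0.2133+0.1100  ⇒  S_min = 563/1200 m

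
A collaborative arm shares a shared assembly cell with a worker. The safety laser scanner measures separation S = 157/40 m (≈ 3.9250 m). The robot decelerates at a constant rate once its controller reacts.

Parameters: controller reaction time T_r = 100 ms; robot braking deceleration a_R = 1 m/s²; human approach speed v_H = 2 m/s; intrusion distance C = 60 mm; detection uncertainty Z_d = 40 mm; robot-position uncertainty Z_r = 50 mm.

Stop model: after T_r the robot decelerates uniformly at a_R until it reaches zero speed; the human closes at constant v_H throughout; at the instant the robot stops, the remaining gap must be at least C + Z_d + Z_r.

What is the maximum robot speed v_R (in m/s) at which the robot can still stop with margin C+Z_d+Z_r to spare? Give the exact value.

quadratic (1/2)·v² + (21/10)·v + (-143/40) = 0
  disc = (21/10)² − 4·(1/2)·(-143/40) = 289/25 ; √disc = 17/5
  v_R = (−(21/10) + 17/5) / (2·(1/2)) = 13/10 m/s
check:
stop time T_s = (13/10)/1 = 1.3000 s
robot covers v_R·T_r = 1.3000·0.1000 = 0.1300 m before braking
robot covers 1.3000·1.3000 − ½·1.0000·1.3000² = 0.8450 m while stopping
person approaches 2.0000·(0.1000+1.3000) = 2.8000 m
margins: 0.0600+0.0400+0.0500 = 0.1500 m
sum ≈ 0.1300+0.8450+2.8000+0.1500 ≈ 3.9250 m = S ✓

v_R_max = 13/10 m/s = 1.3000 m/s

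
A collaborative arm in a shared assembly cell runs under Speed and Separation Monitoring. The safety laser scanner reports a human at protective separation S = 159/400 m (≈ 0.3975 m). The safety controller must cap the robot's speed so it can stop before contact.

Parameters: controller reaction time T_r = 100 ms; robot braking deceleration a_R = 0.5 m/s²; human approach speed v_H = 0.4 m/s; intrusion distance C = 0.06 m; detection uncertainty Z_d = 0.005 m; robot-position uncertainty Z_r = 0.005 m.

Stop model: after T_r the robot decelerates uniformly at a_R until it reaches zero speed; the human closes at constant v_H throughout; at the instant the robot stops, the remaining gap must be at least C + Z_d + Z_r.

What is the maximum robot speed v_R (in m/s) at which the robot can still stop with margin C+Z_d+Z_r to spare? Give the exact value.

collect terms ⇒ (1)·v_R² + (9/10)·v_R + (-23/80) = 0
  disc = (9/10)² − 4·(1)·(-23/80) = 49/25 ; √disc = 7/5
  v_R = (−(9/10) + 7/5) / (2·(1)) = 1/4 m/s
check:
braking lasts T_s = (1/4)/(1/2) = 0.5000 s
robot covers v_R·T_r = 0.2500·0.1000 = 0.0250 m before braking
braking distance = 0.2500²/(2·0.5000) = 0.0625 m
human closes 0.4000·0.6000 = 0.2400 m
C+Z_d+Z_r = 0.0600+0.0050+0.0050 = 0.0700 m
sum ≈ 0.0250+0.0625+0.2400+0.0700 ≈ 0.3975 m = S ✓

v_R_max = 1/4 m/s = 0.2500 m/s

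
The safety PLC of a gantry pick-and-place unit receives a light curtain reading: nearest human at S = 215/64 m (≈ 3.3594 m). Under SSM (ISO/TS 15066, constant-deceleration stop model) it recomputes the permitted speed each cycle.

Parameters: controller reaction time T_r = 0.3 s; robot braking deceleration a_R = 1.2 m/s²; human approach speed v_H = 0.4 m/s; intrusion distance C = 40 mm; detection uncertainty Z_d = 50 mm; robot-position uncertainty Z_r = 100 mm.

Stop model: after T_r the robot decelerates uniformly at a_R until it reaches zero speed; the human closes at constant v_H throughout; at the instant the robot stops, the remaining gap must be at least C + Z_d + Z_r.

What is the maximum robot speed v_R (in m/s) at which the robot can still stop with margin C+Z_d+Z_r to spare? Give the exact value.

v_R_max = 41/20 m/s = 2.0500 m/s

at the boundary: (5/12)·v² + (19/30)·v + (-4879/1600) = 0
  disc = (19/30)² − 4·(5/12)·(-4879/1600) = 78961/14400 ; √disc = 281/120
  v_R = (−(19/30) + 281/120) / (2·(5/12)) = 41/20 m/s
check:
stop time T_s = (41/20)/(6/5) = 1.7083 s
reaction-phase robot travel = 2.0500·0.3000 = 0.6150 m
robot covers 2.0500·1.7083 − ½·1.2000·1.7083² = 1.7510 m while stopping
human closes 0.4000·2.0083 = 0.8033 m
C+Z_d+Z_r = 0.0400+0.0500+0.1000 = 0.1900 m
sum ≈ 0.6150+1.7510+0.8033+0.1900 ≈ 3.3594 m = S ✓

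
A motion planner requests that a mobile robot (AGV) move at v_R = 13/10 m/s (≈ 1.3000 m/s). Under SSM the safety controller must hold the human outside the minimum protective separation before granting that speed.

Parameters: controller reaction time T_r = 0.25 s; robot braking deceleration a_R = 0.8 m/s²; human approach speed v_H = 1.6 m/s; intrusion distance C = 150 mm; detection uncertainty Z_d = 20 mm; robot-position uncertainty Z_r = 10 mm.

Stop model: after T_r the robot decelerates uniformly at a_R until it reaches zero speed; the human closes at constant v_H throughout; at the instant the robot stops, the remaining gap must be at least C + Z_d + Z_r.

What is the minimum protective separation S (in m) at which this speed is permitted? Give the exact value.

S_min = 3649/800 m = 4.5613 m

stop time T_s = (13/10)/(4/5) = 1.6250 s
robot covers v_R·T_r = 1.3000·0.2500 = 0.3250 m before braking
robot covers 1.3000·1.6250 − ½·0.8000·1.6250² = 1.0562 m while stopping
person approaches 1.6000·(0.2500+1.6250) = 3.0000 m
residual clearance needed = 0.1500+0.0200+0.0100 = 0.1800 m
S_min ≈ 0.3250+1.0562+3.0000+0.1800  ⇒  S_min = 3649/800 m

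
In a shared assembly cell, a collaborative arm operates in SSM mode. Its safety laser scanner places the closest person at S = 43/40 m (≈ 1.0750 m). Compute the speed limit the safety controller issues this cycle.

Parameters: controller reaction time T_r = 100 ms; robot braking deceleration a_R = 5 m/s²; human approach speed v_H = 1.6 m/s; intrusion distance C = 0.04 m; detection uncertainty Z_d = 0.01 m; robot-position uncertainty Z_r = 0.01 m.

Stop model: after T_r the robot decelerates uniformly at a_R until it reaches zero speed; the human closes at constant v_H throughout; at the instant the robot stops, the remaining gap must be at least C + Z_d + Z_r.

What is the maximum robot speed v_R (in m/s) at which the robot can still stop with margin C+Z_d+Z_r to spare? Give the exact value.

v_R_max = 3/2 m/s = 1.5000 m/s

collect terms ⇒ (1/10)·v_R² + (21/50)·v_R + (-171/200) = 0
  disc = (21/50)² − 4·(1/10)·(-171/200) = 324/625 ; √disc = 18/25
  v_R = (−(21/50) + 18/25) / (2·(1/10)) = 3/2 m/s
check:
braking lasts T_s = (3/2)/5 = 0.3000 s
reaction-phase robot travel = 1.5000·0.1000 = 0.1500 m
braking distance = 1.5000²/(2·5.0000) = 0.2250 m
human over T_r+T_s: 1.6000·(0.1000+0.3000) = 0.6400 m
C+Z_d+Z_r = 0.0400+0.0100+0.0100 = 0.0600 m
sum ≈ 0.1500+0.2250+0.6400+0.0600 ≈ 1.0750 m = S ✓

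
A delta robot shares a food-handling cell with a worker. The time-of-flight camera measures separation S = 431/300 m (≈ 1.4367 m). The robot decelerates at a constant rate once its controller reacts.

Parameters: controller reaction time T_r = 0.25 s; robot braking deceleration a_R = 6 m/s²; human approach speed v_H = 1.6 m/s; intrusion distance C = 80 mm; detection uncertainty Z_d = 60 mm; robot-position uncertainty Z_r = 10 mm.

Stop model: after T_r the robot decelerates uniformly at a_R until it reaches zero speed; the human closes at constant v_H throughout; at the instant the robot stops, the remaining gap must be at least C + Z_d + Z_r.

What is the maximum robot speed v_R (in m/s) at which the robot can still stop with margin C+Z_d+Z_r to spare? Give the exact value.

collect terms ⇒ (1/12)·v_R² + (31/60)·v_R + (-133/150) = 0
  disc = (31/60)² − 4·(1/12)·(-133/150) = 9/16 ; √disc = 3/4
  v_R = (−(31/60) + 3/4) / (2·(1/12)) = 7/5 m/s
check:
stop time T_s = (7/5)/6 = 0.2333 s
reaction-phase robot travel = 1.4000·0.2500 = 0.3500 m
robot covers 1.4000·0.2333 − ½·6.0000·0.2333² = 0.1633 m while stopping
person approaches 1.6000·(0.2500+0.2333) = 0.7733 m
margins: 0.0800+0.0600+0.0100 = 0.1500 m
sum ≈ 0.3500+0.1633+0.7733+0.1500 ≈ 1.4367 m = S ✓

v_R_max = 7/5 m/s = 1.4000 m/s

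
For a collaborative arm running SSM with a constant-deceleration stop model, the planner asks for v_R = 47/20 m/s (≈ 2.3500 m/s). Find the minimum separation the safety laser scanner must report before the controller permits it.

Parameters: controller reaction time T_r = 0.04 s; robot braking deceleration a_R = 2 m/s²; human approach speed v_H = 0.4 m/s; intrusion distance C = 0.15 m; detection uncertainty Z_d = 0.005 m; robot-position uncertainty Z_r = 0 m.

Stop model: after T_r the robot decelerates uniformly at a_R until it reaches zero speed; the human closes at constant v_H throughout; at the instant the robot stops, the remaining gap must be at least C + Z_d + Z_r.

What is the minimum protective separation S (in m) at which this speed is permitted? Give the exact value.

S_min = 677/320 m = 2.1156 m

stop time T_s = (47/20)/2 = 1.1750 s
reaction-phase robot travel = 2.3500·0.0400 = 0.0940 m
robot covers 2.3500·1.1750 − ½·2.0000·1.1750² = 1.3806 m while stopping
human closes 0.4000·1.2150 = 0.4860 m
residual clearance needed = 0.1500+0.0050+0.0000 = 0.1550 m
S_min ≈ 0.0940+1.3806+0.4860+0.1550  ⇒  S_min = 677/320 m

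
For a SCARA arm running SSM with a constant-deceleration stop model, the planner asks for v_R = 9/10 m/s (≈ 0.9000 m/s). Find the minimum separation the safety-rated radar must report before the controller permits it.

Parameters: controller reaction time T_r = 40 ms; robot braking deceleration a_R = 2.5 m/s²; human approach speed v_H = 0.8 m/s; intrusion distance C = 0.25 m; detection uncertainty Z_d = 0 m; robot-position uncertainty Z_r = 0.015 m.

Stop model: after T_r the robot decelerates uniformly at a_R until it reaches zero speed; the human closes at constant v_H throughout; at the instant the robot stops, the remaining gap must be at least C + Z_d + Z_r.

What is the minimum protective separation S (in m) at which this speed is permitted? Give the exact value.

braking lasts T_s = (9/10)/(5/2) = 0.3600 s
robot in T_r: 0.9000·0.0400 = 0.0360 m
robot covers 0.9000·0.3600 − ½·2.5000·0.3600² = 0.1620 m while stopping
person approaches 0.8000·(0.0400+0.3600) = 0.3200 m
residual clearance needed = 0.2500+0.0000+0.0150 = 0.2650 m
S_min ≈ 0.0360+0.1620+0.3200+0.2650  ⇒  S_min = 783/1000 m

S_min = 783/1000 m = 0.7830 m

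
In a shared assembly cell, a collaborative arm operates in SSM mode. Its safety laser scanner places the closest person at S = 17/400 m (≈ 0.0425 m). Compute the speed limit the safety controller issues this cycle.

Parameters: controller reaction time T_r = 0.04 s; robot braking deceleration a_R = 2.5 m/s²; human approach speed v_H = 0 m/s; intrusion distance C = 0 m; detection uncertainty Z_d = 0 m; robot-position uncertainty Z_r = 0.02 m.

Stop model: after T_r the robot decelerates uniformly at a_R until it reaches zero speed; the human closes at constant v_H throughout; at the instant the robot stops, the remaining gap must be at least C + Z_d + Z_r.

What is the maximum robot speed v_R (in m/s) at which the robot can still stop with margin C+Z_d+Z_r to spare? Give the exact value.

collect terms ⇒ (1/5)·v_R² + (1/25)·v_R + (-9/400) = 0
  disc = (1/25)² − 4·(1/5)·(-9/400) = 49/2500 ; √disc = 7/50
  v_R = (−(1/25) + 7/50) / (2·(1/5)) = 1/4 m/s
check:
stop time T_s = (1/4)/(5/2) = 0.1000 s
robot in T_r: 0.2500·0.0400 = 0.0100 m
robot covers 0.2500·0.1000 − ½·2.5000·0.1000² = 0.0125 m while stopping
person approaches 0.0000·(0.0400+0.1000) = 0.0000 m
residual clearance needed = 0.0000+0.0000+0.0200 = 0.0200 m
sum ≈ 0.0100+0.0125+0.0000+0.0200 ≈ 0.0425 m = S ✓

v_R_max = 1/4 m/s = 0.2500 m/s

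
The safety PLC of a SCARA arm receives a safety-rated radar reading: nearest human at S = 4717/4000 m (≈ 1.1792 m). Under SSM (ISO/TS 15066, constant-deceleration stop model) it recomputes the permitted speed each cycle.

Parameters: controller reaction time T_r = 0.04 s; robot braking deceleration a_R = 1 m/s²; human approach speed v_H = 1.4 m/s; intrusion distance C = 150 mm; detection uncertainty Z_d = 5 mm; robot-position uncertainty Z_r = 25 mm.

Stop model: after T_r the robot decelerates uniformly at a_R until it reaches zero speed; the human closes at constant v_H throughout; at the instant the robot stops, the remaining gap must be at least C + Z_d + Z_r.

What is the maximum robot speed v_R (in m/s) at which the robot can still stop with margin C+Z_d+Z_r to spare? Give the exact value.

at the boundary: (1/2)·v² + (36/25)·v + (-3773/4000) = 0
  disc = (36/25)² − 4·(1/2)·(-3773/4000) = 39601/10000 ; √disc = 199/100
  v_R = (−(36/25) + 199/100) / (2·(1/2)) = 11/20 m/s
check:
stop time T_s = (11/20)/1 = 0.5500 s
robot in T_r: 0.5500·0.0400 = 0.0220 m
robot covers 0.5500·0.5500 − ½·1.0000·0.5500² = 0.1512 m while stopping
human closes 1.4000·0.5900 = 0.8260 m
margins: 0.1500+0.0050+0.0250 = 0.1800 m
sum ≈ 0.0220+0.1512+0.8260+0.1800 ≈ 1.1792 m = S ✓

v_R_max = 11/20 m/s = 0.5500 m/s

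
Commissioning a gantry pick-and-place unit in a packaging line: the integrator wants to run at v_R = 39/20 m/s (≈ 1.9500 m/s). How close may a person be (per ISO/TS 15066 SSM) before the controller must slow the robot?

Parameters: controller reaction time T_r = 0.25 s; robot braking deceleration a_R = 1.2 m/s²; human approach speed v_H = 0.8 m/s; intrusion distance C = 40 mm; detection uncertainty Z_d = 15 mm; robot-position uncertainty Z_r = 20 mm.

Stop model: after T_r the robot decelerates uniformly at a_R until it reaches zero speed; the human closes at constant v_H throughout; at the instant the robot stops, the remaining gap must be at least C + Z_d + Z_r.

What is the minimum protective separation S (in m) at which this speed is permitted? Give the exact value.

S_min = 1167/320 m = 3.6469 m

T_s = v_R/a_R = (39/20)/(6/5) = 1.6250 s
reaction-phase robot travel = 1.9500·0.2500 = 0.4875 m
braking distance = 1.9500²/(2·1.2000) = 1.5844 m
human closes 0.8000·1.8750 = 1.5000 m
C+Z_d+Z_r = 0.0400+0.0150+0.0200 = 0.0750 m
S_min ≈ 0.4875+1.5844+1.5000+0.0750  ⇒  S_min = 1167/320 m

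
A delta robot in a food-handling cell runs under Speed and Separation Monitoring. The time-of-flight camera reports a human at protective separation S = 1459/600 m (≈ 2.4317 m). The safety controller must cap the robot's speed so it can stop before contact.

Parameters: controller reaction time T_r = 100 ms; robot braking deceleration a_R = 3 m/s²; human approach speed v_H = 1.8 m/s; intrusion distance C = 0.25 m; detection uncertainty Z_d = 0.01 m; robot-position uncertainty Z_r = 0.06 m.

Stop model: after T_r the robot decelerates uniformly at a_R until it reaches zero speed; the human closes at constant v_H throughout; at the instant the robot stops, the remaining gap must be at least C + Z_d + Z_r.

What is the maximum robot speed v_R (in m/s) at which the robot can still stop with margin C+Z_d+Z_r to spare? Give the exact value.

at the boundary: (1/6)·v² + (7/10)·v + (-1159/600) = 0
  disc = (7/10)² − 4·(1/6)·(-1159/600) = 16/9 ; √disc = 4/3
  v_R = (−(7/10) + 4/3) / (2·(1/6)) = 19/10 m/s
check:
stop time T_s = (19/10)/3 = 0.6333 s
robot in T_r: 1.9000·0.1000 = 0.1900 m
robot covers 1.9000·0.6333 − ½·3.0000·0.6333² = 0.6017 m while stopping
human over T_r+T_s: 1.8000·(0.1000+0.6333) = 1.3200 m
margins: 0.2500+0.0100+0.0600 = 0.3200 m
sum ≈ 0.1900+0.6017+1.3200+0.3200 ≈ 2.4317 m = S ✓

v_R_max = 19/10 m/s = 1.9000 m/s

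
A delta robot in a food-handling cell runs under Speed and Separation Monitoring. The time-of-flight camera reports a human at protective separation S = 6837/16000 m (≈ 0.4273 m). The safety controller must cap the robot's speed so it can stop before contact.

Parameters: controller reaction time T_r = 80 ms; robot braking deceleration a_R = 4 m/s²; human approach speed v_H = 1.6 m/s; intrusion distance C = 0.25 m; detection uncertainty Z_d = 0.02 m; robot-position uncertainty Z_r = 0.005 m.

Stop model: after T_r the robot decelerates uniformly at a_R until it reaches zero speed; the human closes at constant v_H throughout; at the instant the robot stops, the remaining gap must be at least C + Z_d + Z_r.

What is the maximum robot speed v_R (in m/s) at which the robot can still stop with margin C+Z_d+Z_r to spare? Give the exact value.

v_R_max = 1/20 m/s = 0.0500 m/s

collect terms ⇒ (1/8)·v_R² + (12/25)·v_R + (-389/16000) = 0
  disc = (12/25)² − 4·(1/8)·(-389/16000) = 38809/160000 ; √disc = 197/400
  v_R = (−(12/25) + 197/400) / (2·(1/8)) = 1/20 m/s
check:
braking lasts T_s = (1/20)/4 = 0.0125 s
robot covers v_R·T_r = 0.0500·0.0800 = 0.0040 m before braking
robot covers 0.0500·0.0125 − ½·4.0000·0.0125² = 0.0003 m while stopping
human closes 1.6000·0.0925 = 0.1480 m
residual clearance needed = 0.2500+0.0200+0.0050 = 0.2750 m
sum ≈ 0.0040+0.0003+0.1480+0.2750 ≈ 0.4273 m = S ✓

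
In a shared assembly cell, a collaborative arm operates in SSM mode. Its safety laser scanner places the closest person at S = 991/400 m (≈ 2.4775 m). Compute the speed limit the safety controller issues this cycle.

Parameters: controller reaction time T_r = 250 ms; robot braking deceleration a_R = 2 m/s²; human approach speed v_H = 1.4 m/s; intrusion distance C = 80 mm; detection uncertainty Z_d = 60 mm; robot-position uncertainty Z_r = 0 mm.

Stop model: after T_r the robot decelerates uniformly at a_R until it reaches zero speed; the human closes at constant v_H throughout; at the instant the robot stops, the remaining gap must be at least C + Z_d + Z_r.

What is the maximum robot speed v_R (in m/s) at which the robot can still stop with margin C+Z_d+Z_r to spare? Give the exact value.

v_R_max = 3/2 m/s = 1.5000 m/s

quadratic (1/4)·v² + (19/20)·v + (-159/80) = 0
  disc = (19/20)² − 4·(1/4)·(-159/80) = 289/100 ; √disc = 17/10
  v_R = (−(19/20) + 17/10) / (2·(1/4)) = 3/2 m/s
check:
braking lasts T_s = (3/2)/2 = 0.7500 s
robot covers v_R·T_r = 1.5000·0.2500 = 0.3750 m before braking
braking distance = 1.5000²/(2·2.0000) = 0.5625 m
human closes 1.4000·1.0000 = 1.4000 m
margins: 0.0800+0.0600+0.0000 = 0.1400 m
sum ≈ 0.3750+0.5625+1.4000+0.1400 ≈ 2.4775 m = S ✓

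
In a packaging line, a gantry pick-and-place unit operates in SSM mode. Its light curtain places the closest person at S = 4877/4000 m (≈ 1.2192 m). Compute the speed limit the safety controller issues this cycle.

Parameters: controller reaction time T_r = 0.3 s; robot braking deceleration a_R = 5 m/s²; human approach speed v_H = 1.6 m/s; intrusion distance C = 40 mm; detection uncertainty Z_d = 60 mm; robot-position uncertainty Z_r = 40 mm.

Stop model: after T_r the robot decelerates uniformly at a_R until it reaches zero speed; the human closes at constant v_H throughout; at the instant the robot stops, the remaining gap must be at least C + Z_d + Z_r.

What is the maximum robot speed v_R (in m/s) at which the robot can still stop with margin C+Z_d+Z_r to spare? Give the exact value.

at the boundary: (1/10)·v² + (31/50)·v + (-2397/4000) = 0
  disc = (31/50)² − 4·(1/10)·(-2397/4000) = 6241/10000 ; √disc = 79/100
  v_R = (−(31/50) + 79/100) / (2·(1/10)) = 17/20 m/s
check:
T_s = v_R/a_R = (17/20)/5 = 0.1700 s
robot in T_r: 0.8500·0.3000 = 0.2550 m
robot under decel: 0.8500²/(2·5.0000) = 0.0722 m
person approaches 1.6000·(0.3000+0.1700) = 0.7520 m
margins: 0.0400+0.0600+0.0400 = 0.1400 m
sum ≈ 0.2550+0.0722+0.7520+0.1400 ≈ 1.2192 m = S ✓

v_R_max = 17/20 m/s = 0.8500 m/s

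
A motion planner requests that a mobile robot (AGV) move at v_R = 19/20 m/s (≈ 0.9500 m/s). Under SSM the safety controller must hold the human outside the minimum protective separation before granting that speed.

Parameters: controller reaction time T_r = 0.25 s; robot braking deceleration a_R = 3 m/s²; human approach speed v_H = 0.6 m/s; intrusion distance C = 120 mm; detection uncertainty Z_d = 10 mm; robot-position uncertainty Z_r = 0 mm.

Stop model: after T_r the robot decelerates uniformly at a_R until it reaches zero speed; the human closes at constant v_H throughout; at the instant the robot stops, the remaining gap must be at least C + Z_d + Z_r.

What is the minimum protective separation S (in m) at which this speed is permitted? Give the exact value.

S_min = 2059/2400 m = 0.8579 m

T_s = v_R/a_R = (19/20)/3 = 0.3167 s
reaction-phase robot travel = 0.9500·0.2500 = 0.2375 m
braking distance = 0.9500²/(2·3.0000) = 0.1504 m
human closes 0.6000·0.5667 = 0.3400 m
C+Z_d+Z_r = 0.1200+0.0100+0.0000 = 0.1300 m
S_min ≈ 0.2375+0.1504+0.3400+0.1300  ⇒  S_min = 2059/2400 m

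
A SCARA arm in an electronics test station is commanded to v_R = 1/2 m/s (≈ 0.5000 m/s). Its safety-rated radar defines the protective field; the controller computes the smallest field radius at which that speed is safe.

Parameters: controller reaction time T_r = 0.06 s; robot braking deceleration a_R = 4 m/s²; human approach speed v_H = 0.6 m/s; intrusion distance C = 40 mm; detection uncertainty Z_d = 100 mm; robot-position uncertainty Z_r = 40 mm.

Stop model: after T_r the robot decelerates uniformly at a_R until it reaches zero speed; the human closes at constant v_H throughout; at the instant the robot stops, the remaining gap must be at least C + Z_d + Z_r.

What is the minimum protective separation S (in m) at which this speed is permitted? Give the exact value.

S_min = 1409/4000 m = 0.3523 m

stop time T_s = (1/2)/4 = 0.1250 s
robot in T_r: 0.5000·0.0600 = 0.0300 m
braking distance = 0.5000²/(2·4.0000) = 0.0312 m
human over T_r+T_s: 0.6000·(0.0600+0.1250) = 0.1110 m
margins: 0.0400+0.1000+0.0400 = 0.1800 m
S_min ≈ 0.0300+0.0312+0.1110+0.1800  ⇒  S_min = 1409/4000 m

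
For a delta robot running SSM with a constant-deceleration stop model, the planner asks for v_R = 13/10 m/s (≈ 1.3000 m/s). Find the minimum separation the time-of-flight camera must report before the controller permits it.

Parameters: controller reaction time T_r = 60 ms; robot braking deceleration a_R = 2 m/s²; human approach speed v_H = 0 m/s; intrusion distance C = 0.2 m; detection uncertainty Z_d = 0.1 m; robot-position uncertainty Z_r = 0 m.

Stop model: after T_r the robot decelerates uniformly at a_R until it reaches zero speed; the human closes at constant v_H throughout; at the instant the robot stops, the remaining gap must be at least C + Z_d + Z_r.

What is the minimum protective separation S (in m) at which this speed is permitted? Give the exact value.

S_min = 1601/2000 m = 0.8005 m

braking lasts T_s = (13/10)/2 = 0.6500 s
reaction-phase robot travel = 1.3000·0.0600 = 0.0780 m
robot covers 1.3000·0.6500 − ½·2.0000·0.6500² = 0.4225 m while stopping
human over T_r+T_s: 0.0000·(0.0600+0.6500) = 0.0000 m
margins: 0.2000+0.1000+0.0000 = 0.3000 m
S_min ≈ 0.0780+0.4225+0.0000+0.3000  ⇒  S_min = 1601/2000 m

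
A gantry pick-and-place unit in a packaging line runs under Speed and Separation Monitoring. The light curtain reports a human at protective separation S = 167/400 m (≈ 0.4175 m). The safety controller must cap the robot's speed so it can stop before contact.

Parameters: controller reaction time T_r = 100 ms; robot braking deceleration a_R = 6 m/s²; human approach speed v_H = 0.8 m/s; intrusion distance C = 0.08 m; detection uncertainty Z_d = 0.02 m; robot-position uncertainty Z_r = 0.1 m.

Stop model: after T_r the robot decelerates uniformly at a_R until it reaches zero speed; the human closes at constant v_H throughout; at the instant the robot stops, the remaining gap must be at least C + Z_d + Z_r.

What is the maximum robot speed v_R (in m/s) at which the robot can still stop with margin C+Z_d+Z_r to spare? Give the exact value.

v_R_max = 1/2 m/s = 0.5000 m/s

collect terms ⇒ (1/12)·v_R² + (7/30)·v_R + (-11/80) = 0
  disc = (7/30)² − 4·(1/12)·(-11/80) = 361/3600 ; √disc = 19/60
  v_R = (−(7/30) + 19/60) / (2·(1/12)) = 1/2 m/s
check:
T_s = v_R/a_R = (1/2)/6 = 0.0833 s
reaction-phase robot travel = 0.5000·0.1000 = 0.0500 m
robot covers 0.5000·0.0833 − ½·6.0000·0.0833² = 0.0208 m while stopping
person approaches 0.8000·(0.1000+0.0833) = 0.1467 m
margins: 0.0800+0.0200+0.1000 = 0.2000 m
sum ≈ 0.0500+0.0208+0.1467+0.2000 ≈ 0.4175 m = S ✓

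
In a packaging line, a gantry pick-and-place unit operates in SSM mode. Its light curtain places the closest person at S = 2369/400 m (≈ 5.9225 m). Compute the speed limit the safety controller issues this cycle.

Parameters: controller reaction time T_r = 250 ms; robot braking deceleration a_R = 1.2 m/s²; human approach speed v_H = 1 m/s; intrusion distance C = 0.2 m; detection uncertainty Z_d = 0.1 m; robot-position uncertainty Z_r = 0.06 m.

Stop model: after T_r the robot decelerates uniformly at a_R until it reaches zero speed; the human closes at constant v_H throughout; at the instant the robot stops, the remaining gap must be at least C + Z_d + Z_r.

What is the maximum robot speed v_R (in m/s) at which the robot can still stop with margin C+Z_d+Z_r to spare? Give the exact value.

collect terms ⇒ (5/12)·v_R² + (13/12)·v_R + (-85/16) = 0
  disc = (13/12)² − 4·(5/12)·(-85/16) = 361/36 ; √disc = 19/6
  v_R = (−(13/12) + 19/6) / (2·(5/12)) = 5/2 m/s
check:
T_s = v_R/a_R = (5/2)/(6/5) = 2.0833 s
robot in T_r: 2.5000·0.2500 = 0.6250 m
robot covers 2.5000·2.0833 − ½·1.2000·2.0833² = 2.6042 m while stopping
person approaches 1.0000·(0.2500+2.0833) = 2.3333 m
residual clearance needed = 0.2000+0.1000+0.0600 = 0.3600 m
sum ≈ 0.6250+2.6042+2.3333+0.3600 ≈ 5.9225 m = S ✓

v_R_max = 5/2 m/s = 2.5000 m/s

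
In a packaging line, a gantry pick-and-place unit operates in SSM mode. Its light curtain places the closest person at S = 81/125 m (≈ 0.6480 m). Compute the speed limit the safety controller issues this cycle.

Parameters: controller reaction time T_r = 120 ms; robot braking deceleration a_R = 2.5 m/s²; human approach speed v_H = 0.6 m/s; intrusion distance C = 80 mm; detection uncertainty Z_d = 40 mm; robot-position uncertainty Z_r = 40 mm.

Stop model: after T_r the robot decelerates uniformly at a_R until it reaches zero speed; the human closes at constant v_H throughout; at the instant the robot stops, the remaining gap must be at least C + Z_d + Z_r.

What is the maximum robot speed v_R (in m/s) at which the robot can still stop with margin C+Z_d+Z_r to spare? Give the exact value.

quadratic (1/5)·v² + (9/25)·v + (-52/125) = 0
  disc = (9/25)² − 4·(1/5)·(-52/125) = 289/625 ; √disc = 17/25
  v_R = (−(9/25) + 17/25) / (2·(1/5)) = 4/5 m/s
check:
braking lasts T_s = (4/5)/(5/2) = 0.3200 s
robot covers v_R·T_r = 0.8000·0.1200 = 0.0960 m before braking
robot under decel: 0.8000²/(2·2.5000) = 0.1280 m
human over T_r+T_s: 0.6000·(0.1200+0.3200) = 0.2640 m
C+Z_d+Z_r = 0.0800+0.0400+0.0400 = 0.1600 m
sum ≈ 0.0960+0.1280+0.2640+0.1600 ≈ 0.6480 m = S ✓

v_R_max = 4/5 m/s = 0.8000 m/s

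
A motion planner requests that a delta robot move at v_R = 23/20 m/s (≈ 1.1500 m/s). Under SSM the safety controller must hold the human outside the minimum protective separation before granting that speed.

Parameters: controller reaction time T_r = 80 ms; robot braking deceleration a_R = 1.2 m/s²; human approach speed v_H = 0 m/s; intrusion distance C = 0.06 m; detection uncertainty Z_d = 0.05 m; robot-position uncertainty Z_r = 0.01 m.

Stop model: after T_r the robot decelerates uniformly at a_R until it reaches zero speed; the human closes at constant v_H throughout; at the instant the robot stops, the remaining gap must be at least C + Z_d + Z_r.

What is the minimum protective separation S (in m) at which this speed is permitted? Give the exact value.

S_min = 18313/24000 m = 0.7630 m

stop time T_s = (23/20)/(6/5) = 0.9583 s
robot covers v_R·T_r = 1.1500·0.0800 = 0.0920 m before braking
robot under decel: 1.1500²/(2·1.2000) = 0.5510 m
human closes 0.0000·1.0383 = 0.0000 m
residual clearance needed = 0.0600+0.0500+0.0100 = 0.1200 m
S_min ≈ 0.0920+0.5510+0.0000+0.1200  ⇒  S_min = 18313/24000 m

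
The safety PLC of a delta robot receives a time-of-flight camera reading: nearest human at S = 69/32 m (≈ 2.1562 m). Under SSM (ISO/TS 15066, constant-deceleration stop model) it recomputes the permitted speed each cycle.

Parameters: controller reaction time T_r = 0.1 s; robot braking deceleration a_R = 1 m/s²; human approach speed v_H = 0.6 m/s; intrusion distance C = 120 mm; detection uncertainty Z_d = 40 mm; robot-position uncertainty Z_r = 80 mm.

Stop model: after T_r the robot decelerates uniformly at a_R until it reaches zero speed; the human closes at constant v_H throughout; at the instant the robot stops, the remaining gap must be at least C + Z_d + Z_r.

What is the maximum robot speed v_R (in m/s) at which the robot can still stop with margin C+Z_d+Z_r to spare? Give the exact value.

collect terms ⇒ (1/2)·v_R² + (7/10)·v_R + (-297/160) = 0
  disc = (7/10)² − 4·(1/2)·(-297/160) = 1681/400 ; √disc = 41/20
  v_R = (−(7/10) + 41/20) / (2·(1/2)) = 27/20 m/s
check:
stop time T_s = (27/20)/1 = 1.3500 s
robot covers v_R·T_r = 1.3500·0.1000 = 0.1350 m before braking
robot under decel: 1.3500²/(2·1.0000) = 0.9113 m
human over T_r+T_s: 0.6000·(0.1000+1.3500) = 0.8700 m
C+Z_d+Z_r = 0.1200+0.0400+0.0800 = 0.2400 m
sum ≈ 0.1350+0.9113+0.8700+0.2400 ≈ 2.1562 m = S ✓

v_R_max = 27/20 m/s = 1.3500 m/s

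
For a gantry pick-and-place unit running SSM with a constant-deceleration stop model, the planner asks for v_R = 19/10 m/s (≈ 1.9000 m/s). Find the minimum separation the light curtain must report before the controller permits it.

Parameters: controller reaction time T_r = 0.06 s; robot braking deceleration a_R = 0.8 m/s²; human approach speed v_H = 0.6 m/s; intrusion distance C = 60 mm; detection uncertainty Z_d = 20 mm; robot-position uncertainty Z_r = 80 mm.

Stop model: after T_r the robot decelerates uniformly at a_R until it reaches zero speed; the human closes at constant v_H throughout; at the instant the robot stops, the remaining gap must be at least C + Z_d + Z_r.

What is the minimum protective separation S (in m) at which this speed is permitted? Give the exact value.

stop time T_s = (19/10)/(4/5) = 2.3750 s
robot covers v_R·T_r = 1.9000·0.0600 = 0.1140 m before braking
robot under decel: 1.9000²/(2·0.8000) = 2.2563 m
human closes 0.6000·2.4350 = 1.4610 m
margins: 0.0600+0.0200+0.0800 = 0.1600 m
S_min ≈ 0.1140+2.2563+1.4610+0.1600  ⇒  S_min = 3193/800 m

S_min = 3193/800 m = 3.9912 m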